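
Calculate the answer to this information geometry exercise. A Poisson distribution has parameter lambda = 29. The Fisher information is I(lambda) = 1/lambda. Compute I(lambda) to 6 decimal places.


Fisher information for Poisson: I(lambda) = 1/lambda.
lambda = 29.
I(lambda) = 1/29 = 0.034483

0.034483


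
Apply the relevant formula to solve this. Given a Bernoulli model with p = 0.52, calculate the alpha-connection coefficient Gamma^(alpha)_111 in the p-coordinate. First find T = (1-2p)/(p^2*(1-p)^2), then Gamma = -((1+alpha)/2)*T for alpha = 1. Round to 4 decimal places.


Skewness (Amari-Chentsov) tensor: T = (1-2p)/(p^2*(1-p)^2).
p = 0.52, 1-2p = -0.04, p^2 = 0.2704, (1-p)^2 = 0.2304.
T = -0.04/(0.2704 * 0.2304) = -0.642053.
In the p-coordinate, Gamma^(alpha) = Gamma^(0) - (alpha/2)*T with Gamma^(0) = (1/2)*g'(p) = -T/2,
so Gamma^(alpha) = -((1+alpha)/2)*T.
alpha = 1, -(1+alpha)/2 = -1.0.
Gamma = -1.0 * -0.642053 = 0.6421

0.6421


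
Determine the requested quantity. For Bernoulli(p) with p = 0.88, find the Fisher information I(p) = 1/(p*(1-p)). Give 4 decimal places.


For Bernoulli(p), Fisher information is I(p) = 1/(p*(1-p)).
p = 0.88, 1-p = 0.12.
p*(1-p) = 0.1056.
I(p) = 1/0.1056 = 9.4697

9.4697


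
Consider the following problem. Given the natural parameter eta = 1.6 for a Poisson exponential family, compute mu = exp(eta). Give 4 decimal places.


Expectation parameter for Poisson exponential family:
mu = exp(eta).
eta = 1.6.
mu = exp(1.6) = 4.9530

4.9530


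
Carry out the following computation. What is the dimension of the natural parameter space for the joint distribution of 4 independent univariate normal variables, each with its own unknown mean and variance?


Exponential family dimension calculation:
Each univariate normal has two natural parameters (mu/sigma^2 and -1/(2 sigma^2)).
With 4 independent components, dim = 2 * 4 = 8.

8


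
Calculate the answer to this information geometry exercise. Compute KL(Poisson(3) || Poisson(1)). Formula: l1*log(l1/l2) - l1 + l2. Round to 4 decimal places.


KL divergence for Poisson:
KL = l1*log(l1/l2) - l1 + l2.
l1 = 3, l2 = 1.
log(3/1) = 1.098612.
l1*log(l1/l2) = 3 * 1.098612 = 3.295837.
KL = 3.295837 - 3 + 1 = 1.2958

1.2958


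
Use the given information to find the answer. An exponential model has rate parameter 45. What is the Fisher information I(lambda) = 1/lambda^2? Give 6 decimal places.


Fisher information for exponential: I(lambda) = 1/lambda^2.
lambda = 45, lambda^2 = 2025.
I = 1/2025 = 0.000494

0.000494


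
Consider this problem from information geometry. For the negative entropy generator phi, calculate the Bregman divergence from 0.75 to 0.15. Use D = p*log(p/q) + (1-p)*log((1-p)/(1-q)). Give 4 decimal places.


Bregman divergence with negative entropy generator:
D = p*log(p/q) + (1-p)*log((1-p)/(1-q)).
p = 0.75, q = 0.15.
p*log(p/q) = 0.75*log(0.75/0.15) = 1.207078.
(1-p)*log((1-p)/(1-q)) = 0.25*log(0.25/0.85) = -0.305944.
D = 1.207078 + -0.305944 = 0.9011

0.9011


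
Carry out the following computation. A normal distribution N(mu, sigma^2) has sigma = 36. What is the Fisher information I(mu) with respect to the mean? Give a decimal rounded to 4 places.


The Fisher information for the mean of a normal distribution is I(mu) = 1/sigma^2.
sigma = 36, so sigma^2 = 1296.
I(mu) = 1/1296 = 0.0008

0.0008


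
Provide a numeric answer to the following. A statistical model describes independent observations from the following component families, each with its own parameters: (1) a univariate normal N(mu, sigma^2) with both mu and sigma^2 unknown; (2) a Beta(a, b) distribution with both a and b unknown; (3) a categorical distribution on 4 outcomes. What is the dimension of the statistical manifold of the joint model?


The dimension of a statistical manifold equals the number of free
(independent) real parameters of the model. For a product of independent
blocks the parameter counts add.
- normal (mu, sigma^2): 2.
- Beta (a, b): 2.
- categorical on 4 outcomes (probabilities sum to 1): 4-1 = 3.
Total = 2 + 2 + 3 = 7.
Dimension = 7

7


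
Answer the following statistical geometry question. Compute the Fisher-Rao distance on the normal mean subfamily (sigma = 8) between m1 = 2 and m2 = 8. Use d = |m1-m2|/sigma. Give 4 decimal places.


On the fixed-variance normal subfamily, geodesic distance = |m1-m2|/sigma.
|2 - 8| = 6.
sigma = 8.
d = 6/8 = 0.7500

0.7500


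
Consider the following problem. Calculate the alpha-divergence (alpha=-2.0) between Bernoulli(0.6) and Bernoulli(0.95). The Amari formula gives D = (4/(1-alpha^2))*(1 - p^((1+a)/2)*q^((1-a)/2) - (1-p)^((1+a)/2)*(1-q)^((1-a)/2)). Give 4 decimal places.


Amari alpha-divergence:
D = (4/(1-alpha^2))*(1 - p^((1+a)/2)*q^((1-a)/2) - (1-p)^((1+a)/2)*(1-q)^((1-a)/2)).
alpha = -2.0, p = 0.6, q = 0.95.
e1 = (1+alpha)/2 = -0.5, e2 = (1-alpha)/2 = 1.5.
t1 = p^e1 * q^e2 = 0.6^-0.5 * 0.95^1.5 = 1.19539.
t2 = (1-p)^e1 * (1-q)^e2 = 0.4^-0.5 * 0.05^1.5 = 0.017678.
4/(1-alpha^2) = -1.333333.
D = -1.333333*(1 - 1.19539 - 0.017678) = 0.2841

0.2841


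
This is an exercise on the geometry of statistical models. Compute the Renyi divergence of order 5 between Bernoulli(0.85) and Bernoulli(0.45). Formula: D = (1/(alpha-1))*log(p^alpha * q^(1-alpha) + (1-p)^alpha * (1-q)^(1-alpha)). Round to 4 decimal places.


Renyi divergence of order alpha between Bernoulli distributions:
D = (1/(alpha-1))*log(p^alpha * q^(1-alpha) + (1-p)^alpha * (1-q)^(1-alpha)).
alpha = 5, p = 0.85, q = 0.45.
p^alpha * q^(1-alpha) = 0.85^5 * 0.45^-4 = 10.820431.
(1-p)^alpha * (1-q)^(1-alpha) = 0.15^5 * 0.55^-4 = 0.00083.
sum = 10.820431 + 0.00083 = 10.821261.
D = (1/4)*log(10.821261) = 0.5954

0.5954


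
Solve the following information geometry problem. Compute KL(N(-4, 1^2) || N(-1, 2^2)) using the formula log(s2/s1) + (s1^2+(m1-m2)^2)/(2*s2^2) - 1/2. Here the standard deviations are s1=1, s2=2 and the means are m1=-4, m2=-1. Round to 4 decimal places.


KL divergence between normal distributions:
KL = log(s2/s1) + (s1^2 + (m1-m2)^2)/(2*s2^2) - 1/2.
log(2/1) = 0.693147.
(1^2 + (-4--1)^2)/(2*2^2) = (1 + 9)/8 = 1.25.
KL = 0.693147 + 1.25 - 0.5 = 1.4431

1.4431


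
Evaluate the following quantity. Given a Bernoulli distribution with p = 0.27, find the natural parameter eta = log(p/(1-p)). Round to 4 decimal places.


Natural parameter for Bernoulli: eta = log(p/(1-p)).
p = 0.27, 1-p = 0.73.
p/(1-p) = 0.369863.
eta = log(0.369863) = -0.9946

-0.9946


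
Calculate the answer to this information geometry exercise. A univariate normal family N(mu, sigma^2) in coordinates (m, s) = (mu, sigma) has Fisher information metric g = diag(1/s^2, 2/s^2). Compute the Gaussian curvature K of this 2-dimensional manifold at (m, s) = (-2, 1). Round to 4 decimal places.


The metric has the form g = (A dm^2 + B ds^2)/s^2 with A = 1, B = 2.
Substitute u = sqrt(A/B)*m: g = B*(du^2 + ds^2)/s^2, i.e. B times the
Poincare upper half-plane metric, which has constant Gaussian curvature -1.
Scaling a 2D metric by a constant c divides the Gaussian curvature by c,
so K = -1/B = -1/(2) = -0.5000 everywhere (the point (m, s) = (-2, 1) is irrelevant:
the curvature is constant).
The requested Gaussian curvature is K = -0.5000.

-0.5000


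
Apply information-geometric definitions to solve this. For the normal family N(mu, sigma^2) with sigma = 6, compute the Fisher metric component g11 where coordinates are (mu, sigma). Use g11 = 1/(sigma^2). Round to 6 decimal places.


For the 2-parameter normal family, the Fisher metric has:
  g11 = 1/sigma^2, g22 = 2/sigma^2.
sigma = 6, sigma^2 = 36.
g11 = 0.027778

0.027778


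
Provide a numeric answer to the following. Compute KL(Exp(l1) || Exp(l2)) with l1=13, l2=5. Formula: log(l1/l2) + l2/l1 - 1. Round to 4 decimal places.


KL divergence for exponential family:
KL = log(l1/l2) + l2/l1 - 1.
log(13/5) = 0.955511.
5/13 = 0.384615.
KL = 0.955511 + 0.384615 - 1 = 0.3401

0.3401


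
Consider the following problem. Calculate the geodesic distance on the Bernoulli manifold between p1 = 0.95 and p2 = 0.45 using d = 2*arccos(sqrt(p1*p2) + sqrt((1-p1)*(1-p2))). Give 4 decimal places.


Geodesic distance on Bernoulli manifold:
d(p1,p2) = 2*arccos(sqrt(p1*p2) + sqrt((1-p1)*(1-p2))).
sqrt(p1*p2) = sqrt(0.95*0.45) = 0.653835.
sqrt((1-p1)*(1-p2)) = sqrt(0.05*0.55) = 0.165831.
arg = 0.653835 + 0.165831 = 0.819666.
d = 2*arccos(0.819666) = 1.2199

1.2199


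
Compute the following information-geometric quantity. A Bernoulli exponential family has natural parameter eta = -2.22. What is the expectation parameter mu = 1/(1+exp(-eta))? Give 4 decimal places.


Dual coordinate (expectation parameter) for Bernoulli:
mu = 1/(1+exp(-eta)).
eta = -2.22.
exp(-eta) = exp(2.22) = 9.207331.
mu = 1/(1+9.207331) = 0.0980

0.0980


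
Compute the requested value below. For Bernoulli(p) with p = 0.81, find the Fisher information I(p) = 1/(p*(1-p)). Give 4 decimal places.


For Bernoulli(p), Fisher information is I(p) = 1/(p*(1-p)).
p = 0.81, 1-p = 0.19.
p*(1-p) = 0.1539.
I(p) = 1/0.1539 = 6.4977

6.4977


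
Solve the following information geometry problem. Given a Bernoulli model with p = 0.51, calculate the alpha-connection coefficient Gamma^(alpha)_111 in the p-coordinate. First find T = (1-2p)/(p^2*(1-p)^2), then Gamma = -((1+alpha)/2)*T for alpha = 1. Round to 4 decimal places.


Skewness (Amari-Chentsov) tensor: T = (1-2p)/(p^2*(1-p)^2).
p = 0.51, 1-2p = -0.02, p^2 = 0.2601, (1-p)^2 = 0.2401.
T = -0.02/(0.2601 * 0.2401) = -0.320256.
In the p-coordinate, Gamma^(alpha) = Gamma^(0) - (alpha/2)*T with Gamma^(0) = (1/2)*g'(p) = -T/2,
so Gamma^(alpha) = -((1+alpha)/2)*T.
alpha = 1, -(1+alpha)/2 = -1.0.
Gamma = -1.0 * -0.320256 = 0.3203

0.3203


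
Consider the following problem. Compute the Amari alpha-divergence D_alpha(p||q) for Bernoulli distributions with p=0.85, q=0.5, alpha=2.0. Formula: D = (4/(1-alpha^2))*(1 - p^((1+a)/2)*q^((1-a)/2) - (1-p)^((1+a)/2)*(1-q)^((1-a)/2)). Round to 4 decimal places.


Amari alpha-divergence:
D = (4/(1-alpha^2))*(1 - p^((1+a)/2)*q^((1-a)/2) - (1-p)^((1+a)/2)*(1-q)^((1-a)/2)).
alpha = 2.0, p = 0.85, q = 0.5.
e1 = (1+alpha)/2 = 1.5, e2 = (1-alpha)/2 = -0.5.
t1 = p^e1 * q^e2 = 0.85^1.5 * 0.5^-0.5 = 1.108264.
t2 = (1-p)^e1 * (1-q)^e2 = 0.15^1.5 * 0.5^-0.5 = 0.082158.
4/(1-alpha^2) = -1.333333.
D = -1.333333*(1 - 1.108264 - 0.082158) = 0.2539

0.2539


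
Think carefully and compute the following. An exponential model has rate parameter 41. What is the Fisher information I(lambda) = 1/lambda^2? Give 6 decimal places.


Fisher information for exponential: I(lambda) = 1/lambda^2.
lambda = 41, lambda^2 = 1681.
I = 1/1681 = 0.000595

0.000595


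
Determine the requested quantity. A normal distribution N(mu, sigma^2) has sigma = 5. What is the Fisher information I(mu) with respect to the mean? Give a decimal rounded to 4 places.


The Fisher information for the mean of a normal distribution is I(mu) = 1/sigma^2.
sigma = 5, so sigma^2 = 25.
I(mu) = 1/25 = 0.0400

0.0400


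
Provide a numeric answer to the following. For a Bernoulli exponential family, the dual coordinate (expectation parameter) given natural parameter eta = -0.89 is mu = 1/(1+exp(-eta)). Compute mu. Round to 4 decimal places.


Dual coordinate (expectation parameter) for Bernoulli:
mu = 1/(1+exp(-eta)).
eta = -0.89.
exp(-eta) = exp(0.89) = 2.43513.
mu = 1/(1+2.43513) = 0.2911

0.2911


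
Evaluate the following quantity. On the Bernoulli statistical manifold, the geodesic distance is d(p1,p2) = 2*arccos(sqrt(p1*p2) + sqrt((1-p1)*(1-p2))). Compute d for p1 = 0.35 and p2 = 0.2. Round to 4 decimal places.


Geodesic distance on Bernoulli manifold:
d(p1,p2) = 2*arccos(sqrt(p1*p2) + sqrt((1-p1)*(1-p2))).
sqrt(p1*p2) = sqrt(0.35*0.2) = 0.264575.
sqrt((1-p1)*(1-p2)) = sqrt(0.65*0.8) = 0.72111.
arg = 0.264575 + 0.72111 = 0.985685.
d = 2*arccos(0.985685) = 0.3388

0.3388


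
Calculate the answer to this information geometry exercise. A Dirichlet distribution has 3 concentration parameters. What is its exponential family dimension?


Exponential family dimension calculation:
Dirichlet with 3 components has 3 natural parameters.

3


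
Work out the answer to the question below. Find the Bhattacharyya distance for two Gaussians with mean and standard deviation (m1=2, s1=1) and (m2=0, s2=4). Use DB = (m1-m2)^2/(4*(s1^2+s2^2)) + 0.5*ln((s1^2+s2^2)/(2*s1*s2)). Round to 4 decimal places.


Bhattacharyya distance between two Gaussians:
DB = (m1-m2)^2/(4*(s1^2+s2^2)) + (1/2)*ln((s1^2+s2^2)/(2*s1*s2)).
(m1-m2)^2 = (2)^2 = 4.
s1^2+s2^2 = 1 + 16 = 17.
term1 = 4/68 = 0.058824.
term2 = 0.5*ln(17/8.0) = 0.376886.
DB = 0.058824 + 0.376886 = 0.4357

0.4357


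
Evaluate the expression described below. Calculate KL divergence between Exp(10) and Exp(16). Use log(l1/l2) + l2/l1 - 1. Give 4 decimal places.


KL divergence for exponential family:
KL = log(l1/l2) + l2/l1 - 1.
log(10/16) = -0.470004.
16/10 = 1.6.
KL = -0.470004 + 1.6 - 1 = 0.1300

0.1300


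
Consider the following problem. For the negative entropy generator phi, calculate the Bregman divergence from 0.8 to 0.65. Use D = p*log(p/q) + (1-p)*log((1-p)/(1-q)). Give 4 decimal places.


Bregman divergence with negative entropy generator:
D = p*log(p/q) + (1-p)*log((1-p)/(1-q)).
p = 0.8, q = 0.65.
p*log(p/q) = 0.8*log(0.8/0.65) = 0.166111.
(1-p)*log((1-p)/(1-q)) = 0.2*log(0.2/0.35) = -0.111923.
D = 0.166111 + -0.111923 = 0.0542

0.0542


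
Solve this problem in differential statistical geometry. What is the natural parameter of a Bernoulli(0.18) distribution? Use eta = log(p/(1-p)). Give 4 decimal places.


Natural parameter for Bernoulli: eta = log(p/(1-p)).
p = 0.18, 1-p = 0.82.
p/(1-p) = 0.219512.
eta = log(0.219512) = -1.5163

-1.5163


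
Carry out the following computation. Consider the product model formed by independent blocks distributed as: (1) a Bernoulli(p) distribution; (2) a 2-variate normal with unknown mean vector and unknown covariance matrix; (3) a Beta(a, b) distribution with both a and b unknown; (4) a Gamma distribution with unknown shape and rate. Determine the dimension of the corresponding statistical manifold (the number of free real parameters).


The dimension of a statistical manifold equals the number of free
(independent) real parameters of the model. For a product of independent
blocks the parameter counts add.
- Bernoulli (p): 1.
- 2-variate normal: 2 (mean) + 2*3/2 = 3 (symmetric covariance) = 5.
- Beta (a, b): 2.
- Gamma (shape, rate): 2.
Total = 1 + 5 + 2 + 2 = 10.
Dimension = 10

10


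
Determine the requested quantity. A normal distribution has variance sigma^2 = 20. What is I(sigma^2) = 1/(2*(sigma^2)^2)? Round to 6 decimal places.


Fisher information for variance: I(sigma^2) = 1/(2*sigma^4).
sigma^2 = 20, so sigma^4 = 400.
I = 1/(2*400) = 1/800 = 0.001250

0.001250


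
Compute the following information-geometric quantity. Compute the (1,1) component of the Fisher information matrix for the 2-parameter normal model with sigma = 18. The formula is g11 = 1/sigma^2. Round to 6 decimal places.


For the 2-parameter normal family, the Fisher metric has:
  g11 = 1/sigma^2, g22 = 2/sigma^2.
sigma = 18, sigma^2 = 324.
g11 = 0.003086

0.003086


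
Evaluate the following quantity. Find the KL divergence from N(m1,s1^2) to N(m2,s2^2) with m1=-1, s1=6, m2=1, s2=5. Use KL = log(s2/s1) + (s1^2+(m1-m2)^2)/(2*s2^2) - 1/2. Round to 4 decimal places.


KL divergence between normal distributions:
KL = log(s2/s1) + (s1^2 + (m1-m2)^2)/(2*s2^2) - 1/2.
log(5/6) = -0.182322.
(6^2 + (-1-1)^2)/(2*5^2) = (36 + 4)/50 = 0.8.
KL = -0.182322 + 0.8 - 0.5 = 0.1177

0.1177


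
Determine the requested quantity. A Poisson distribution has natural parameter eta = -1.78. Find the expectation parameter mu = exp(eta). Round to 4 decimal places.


Expectation parameter for Poisson exponential family:
mu = exp(eta).
eta = -1.78.
mu = exp(-1.78) = 0.1686

0.1686


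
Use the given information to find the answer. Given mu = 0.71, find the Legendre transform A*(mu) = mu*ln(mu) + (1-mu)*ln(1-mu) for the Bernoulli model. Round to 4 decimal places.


Legendre transform for Bernoulli:
A*(mu) = mu*log(mu) + (1-mu)*log(1-mu).
mu = 0.71, 1-mu = 0.29.
mu*log(mu) = 0.71*log(0.71) = -0.243168.
(1-mu)*log(1-mu) = 0.29*log(0.29) = -0.358984.
A* = -0.243168 + -0.358984 = -0.6022

-0.6022


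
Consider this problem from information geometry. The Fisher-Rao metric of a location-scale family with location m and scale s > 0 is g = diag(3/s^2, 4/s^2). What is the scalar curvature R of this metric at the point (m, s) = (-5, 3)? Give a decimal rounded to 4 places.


The metric has the form g = (A dm^2 + B ds^2)/s^2 with A = 3, B = 4.
Substitute u = sqrt(A/B)*m: g = B*(du^2 + ds^2)/s^2, i.e. B times the
Poincare upper half-plane metric, which has constant Gaussian curvature -1.
Scaling a 2D metric by a constant c divides the Gaussian curvature by c,
so K = -1/B = -1/(4) = -0.2500 everywhere (the point (m, s) = (-5, 3) is irrelevant:
the curvature is constant).
Scalar curvature in dimension 2: R = 2K = -2/(4) = -0.5000.

-0.5000


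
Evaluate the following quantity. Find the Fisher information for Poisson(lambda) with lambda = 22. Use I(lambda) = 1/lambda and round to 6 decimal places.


Fisher information for Poisson: I(lambda) = 1/lambda.
lambda = 22.
I(lambda) = 1/22 = 0.045455

0.045455


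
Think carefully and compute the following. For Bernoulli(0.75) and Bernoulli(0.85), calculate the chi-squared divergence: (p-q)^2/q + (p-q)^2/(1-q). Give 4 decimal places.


Chi-squared divergence between Bernoulli distributions:
chi^2 = (p-q)^2/q + (p-q)^2/(1-q).
p = 0.75, q = 0.85, p-q = -0.1.
(p-q)^2 = 0.01.
term1 = 0.01/0.85 = 0.011765.
term2 = 0.01/0.15 = 0.066667.
chi^2 = 0.011765 + 0.066667 = 0.0784

0.0784


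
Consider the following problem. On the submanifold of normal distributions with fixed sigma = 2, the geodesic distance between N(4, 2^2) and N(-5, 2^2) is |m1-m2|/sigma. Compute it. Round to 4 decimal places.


On the fixed-variance normal subfamily, geodesic distance = |m1-m2|/sigma.
|4 - -5| = 9.
sigma = 2.
d = 9/2 = 4.5000

4.5000


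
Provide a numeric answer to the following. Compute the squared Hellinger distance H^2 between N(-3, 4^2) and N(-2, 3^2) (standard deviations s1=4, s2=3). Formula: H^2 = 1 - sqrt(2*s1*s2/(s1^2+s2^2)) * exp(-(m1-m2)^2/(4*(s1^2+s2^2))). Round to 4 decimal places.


Squared Hellinger distance for Gaussians:
H^2 = 1 - sqrt(2*s1*s2/(s1^2+s2^2)) * exp(-(m1-m2)^2/(4*(s1^2+s2^2))).
s1^2 = 16, s2^2 = 9, s1^2+s2^2 = 25.
sqrt(2*4*3/(25)) = 0.979796.
(m1-m2)^2 = (-1)^2 = 1.
exp(-1/(4*25)) = exp(-0.01) = 0.99005.
H^2 = 1 - 0.979796*0.99005 = 0.0300

0.0300


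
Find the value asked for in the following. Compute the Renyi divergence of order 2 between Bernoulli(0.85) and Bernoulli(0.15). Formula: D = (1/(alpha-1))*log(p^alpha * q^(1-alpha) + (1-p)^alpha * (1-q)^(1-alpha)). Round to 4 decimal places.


Renyi divergence of order alpha between Bernoulli distributions:
D = (1/(alpha-1))*log(p^alpha * q^(1-alpha) + (1-p)^alpha * (1-q)^(1-alpha)).
alpha = 2, p = 0.85, q = 0.15.
p^alpha * q^(1-alpha) = 0.85^2 * 0.15^-1 = 4.816667.
(1-p)^alpha * (1-q)^(1-alpha) = 0.15^2 * 0.85^-1 = 0.026471.
sum = 4.816667 + 0.026471 = 4.843137.
D = (1/1)*log(4.843137) = 1.5776

1.5776


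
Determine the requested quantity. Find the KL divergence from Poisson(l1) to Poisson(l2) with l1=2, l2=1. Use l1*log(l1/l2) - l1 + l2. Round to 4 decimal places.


KL divergence for Poisson:
KL = l1*log(l1/l2) - l1 + l2.
l1 = 2, l2 = 1.
log(2/1) = 0.693147.
l1*log(l1/l2) = 2 * 0.693147 = 1.386294.
KL = 1.386294 - 2 + 1 = 0.3863

0.3863


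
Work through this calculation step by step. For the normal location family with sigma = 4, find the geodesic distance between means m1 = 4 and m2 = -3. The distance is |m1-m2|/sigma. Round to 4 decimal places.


On the fixed-variance normal subfamily, geodesic distance = |m1-m2|/sigma.
|4 - -3| = 7.
sigma = 4.
d = 7/4 = 1.7500

1.7500


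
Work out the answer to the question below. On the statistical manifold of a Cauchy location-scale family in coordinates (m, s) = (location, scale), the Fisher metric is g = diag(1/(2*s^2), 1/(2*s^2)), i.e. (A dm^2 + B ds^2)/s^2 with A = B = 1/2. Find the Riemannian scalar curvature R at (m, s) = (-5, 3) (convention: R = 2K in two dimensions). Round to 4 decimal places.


The metric has the form g = (A dm^2 + B ds^2)/s^2 with A = 1/2, B = 1/2.
Substitute u = sqrt(A/B)*m: g = B*(du^2 + ds^2)/s^2, i.e. B times the
Poincare upper half-plane metric, which has constant Gaussian curvature -1.
Scaling a 2D metric by a constant c divides the Gaussian curvature by c,
so K = -1/B = -1/(1/2) = -2.0000 everywhere (the point (m, s) = (-5, 3) is irrelevant:
the curvature is constant).
Scalar curvature in dimension 2: R = 2K = -2/(1/2) = -4.0000.

-4.0000


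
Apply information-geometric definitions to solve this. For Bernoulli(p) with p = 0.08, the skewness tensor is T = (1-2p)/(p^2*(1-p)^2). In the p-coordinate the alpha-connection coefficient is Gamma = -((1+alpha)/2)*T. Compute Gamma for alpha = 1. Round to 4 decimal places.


Skewness (Amari-Chentsov) tensor: T = (1-2p)/(p^2*(1-p)^2).
p = 0.08, 1-2p = 0.84, p^2 = 0.0064, (1-p)^2 = 0.8464.
T = 0.84/(0.0064 * 0.8464) = 155.068526.
In the p-coordinate, Gamma^(alpha) = Gamma^(0) - (alpha/2)*T with Gamma^(0) = (1/2)*g'(p) = -T/2,
so Gamma^(alpha) = -((1+alpha)/2)*T.
alpha = 1, -(1+alpha)/2 = -1.0.
Gamma = -1.0 * 155.068526 = -155.0685

-155.0685


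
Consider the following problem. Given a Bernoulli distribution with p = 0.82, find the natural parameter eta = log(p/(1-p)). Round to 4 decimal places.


Natural parameter for Bernoulli: eta = log(p/(1-p)).
p = 0.82, 1-p = 0.18.
p/(1-p) = 4.555556.
eta = log(4.555556) = 1.5163

1.5163


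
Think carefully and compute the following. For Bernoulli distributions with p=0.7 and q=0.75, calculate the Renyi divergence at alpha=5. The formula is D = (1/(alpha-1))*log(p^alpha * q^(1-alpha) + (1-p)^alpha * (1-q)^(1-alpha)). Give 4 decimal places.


Renyi divergence of order alpha between Bernoulli distributions:
D = (1/(alpha-1))*log(p^alpha * q^(1-alpha) + (1-p)^alpha * (1-q)^(1-alpha)).
alpha = 5, p = 0.7, q = 0.75.
p^alpha * q^(1-alpha) = 0.7^5 * 0.75^-4 = 0.531184.
(1-p)^alpha * (1-q)^(1-alpha) = 0.3^5 * 0.25^-4 = 0.62208.
sum = 0.531184 + 0.62208 = 1.153264.
D = (1/4)*log(1.153264) = 0.0356

0.0356


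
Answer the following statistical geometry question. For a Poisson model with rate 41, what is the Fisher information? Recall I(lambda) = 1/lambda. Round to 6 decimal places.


Fisher information for Poisson: I(lambda) = 1/lambda.
lambda = 41.
I(lambda) = 1/41 = 0.024390

0.024390


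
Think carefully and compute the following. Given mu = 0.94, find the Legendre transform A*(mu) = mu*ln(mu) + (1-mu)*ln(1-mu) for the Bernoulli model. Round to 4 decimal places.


Legendre transform for Bernoulli:
A*(mu) = mu*log(mu) + (1-mu)*log(1-mu).
mu = 0.94, 1-mu = 0.06.
mu*log(mu) = 0.94*log(0.94) = -0.058163.
(1-mu)*log(1-mu) = 0.06*log(0.06) = -0.168805.
A* = -0.058163 + -0.168805 = -0.2270

-0.2270


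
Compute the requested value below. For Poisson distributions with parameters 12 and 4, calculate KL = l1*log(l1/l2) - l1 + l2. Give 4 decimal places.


KL divergence for Poisson:
KL = l1*log(l1/l2) - l1 + l2.
l1 = 12, l2 = 4.
log(12/4) = 1.098612.
l1*log(l1/l2) = 12 * 1.098612 = 13.183347.
KL = 13.183347 - 12 + 4 = 5.1833

5.1833


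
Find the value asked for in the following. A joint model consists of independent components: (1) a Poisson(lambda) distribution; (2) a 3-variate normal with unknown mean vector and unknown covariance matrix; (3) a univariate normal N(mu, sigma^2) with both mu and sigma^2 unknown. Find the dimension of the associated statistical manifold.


The dimension of a statistical manifold equals the number of free
(independent) real parameters of the model. For a product of independent
blocks the parameter counts add.
- Poisson (lambda): 1.
- 3-variate normal: 3 (mean) + 3*4/2 = 6 (symmetric covariance) = 9.
- normal (mu, sigma^2): 2.
Total = 1 + 9 + 2 = 12.
Dimension = 12

12


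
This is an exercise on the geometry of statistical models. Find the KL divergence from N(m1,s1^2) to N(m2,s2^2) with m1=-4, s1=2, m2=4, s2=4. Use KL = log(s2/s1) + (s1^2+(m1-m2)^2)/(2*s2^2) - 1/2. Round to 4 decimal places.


KL divergence between normal distributions:
KL = log(s2/s1) + (s1^2 + (m1-m2)^2)/(2*s2^2) - 1/2.
log(4/2) = 0.693147.
(2^2 + (-4-4)^2)/(2*4^2) = (4 + 64)/32 = 2.125.
KL = 0.693147 + 2.125 - 0.5 = 2.3181

2.3181


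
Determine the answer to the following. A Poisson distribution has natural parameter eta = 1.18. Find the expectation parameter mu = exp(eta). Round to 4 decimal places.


Expectation parameter for Poisson exponential family:
mu = exp(eta).
eta = 1.18.
mu = exp(1.18) = 3.2544

3.2544


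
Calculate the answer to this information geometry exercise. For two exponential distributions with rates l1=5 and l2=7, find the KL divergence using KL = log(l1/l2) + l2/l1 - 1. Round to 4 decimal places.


KL divergence for exponential family:
KL = log(l1/l2) + l2/l1 - 1.
log(5/7) = -0.336472.
7/5 = 1.4.
KL = -0.336472 + 1.4 - 1 = 0.0635

0.0635


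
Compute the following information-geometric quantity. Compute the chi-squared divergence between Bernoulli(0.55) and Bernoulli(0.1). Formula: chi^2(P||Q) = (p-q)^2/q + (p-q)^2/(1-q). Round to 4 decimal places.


Chi-squared divergence between Bernoulli distributions:
chi^2 = (p-q)^2/q + (p-q)^2/(1-q).
p = 0.55, q = 0.1, p-q = 0.45.
(p-q)^2 = 0.2025.
term1 = 0.2025/0.1 = 2.025.
term2 = 0.2025/0.9 = 0.225.
chi^2 = 2.025 + 0.225 = 2.2500

2.2500


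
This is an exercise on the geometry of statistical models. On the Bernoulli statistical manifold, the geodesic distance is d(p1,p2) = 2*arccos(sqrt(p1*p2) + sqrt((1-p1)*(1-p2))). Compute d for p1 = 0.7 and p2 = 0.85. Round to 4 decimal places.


Geodesic distance on Bernoulli manifold:
d(p1,p2) = 2*arccos(sqrt(p1*p2) + sqrt((1-p1)*(1-p2))).
sqrt(p1*p2) = sqrt(0.7*0.85) = 0.771362.
sqrt((1-p1)*(1-p2)) = sqrt(0.3*0.15) = 0.212132.
arg = 0.771362 + 0.212132 = 0.983494.
d = 2*arccos(0.983494) = 0.3639

0.3639


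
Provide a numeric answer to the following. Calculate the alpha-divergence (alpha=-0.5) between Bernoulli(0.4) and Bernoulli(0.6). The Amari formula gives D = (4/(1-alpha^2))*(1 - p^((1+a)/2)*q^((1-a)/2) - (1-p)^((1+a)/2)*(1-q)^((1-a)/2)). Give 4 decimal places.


Amari alpha-divergence:
D = (4/(1-alpha^2))*(1 - p^((1+a)/2)*q^((1-a)/2) - (1-p)^((1+a)/2)*(1-q)^((1-a)/2)).
alpha = -0.5, p = 0.4, q = 0.6.
e1 = (1+alpha)/2 = 0.25, e2 = (1-alpha)/2 = 0.75.
t1 = p^e1 * q^e2 = 0.4^0.25 * 0.6^0.75 = 0.542161.
t2 = (1-p)^e1 * (1-q)^e2 = 0.6^0.25 * 0.4^0.75 = 0.442673.
4/(1-alpha^2) = 5.333333.
D = 5.333333*(1 - 0.542161 - 0.442673) = 0.0809

0.0809


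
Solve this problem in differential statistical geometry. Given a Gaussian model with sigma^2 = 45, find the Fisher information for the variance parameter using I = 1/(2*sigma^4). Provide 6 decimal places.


Fisher information for variance: I(sigma^2) = 1/(2*sigma^4).
sigma^2 = 45, so sigma^4 = 2025.
I = 1/(2*2025) = 1/4050 = 0.000247

0.000247


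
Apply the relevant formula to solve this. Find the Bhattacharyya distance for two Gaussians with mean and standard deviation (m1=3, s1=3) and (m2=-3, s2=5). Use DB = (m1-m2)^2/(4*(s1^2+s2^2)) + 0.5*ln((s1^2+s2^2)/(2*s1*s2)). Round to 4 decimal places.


Bhattacharyya distance between two Gaussians:
DB = (m1-m2)^2/(4*(s1^2+s2^2)) + (1/2)*ln((s1^2+s2^2)/(2*s1*s2)).
(m1-m2)^2 = (6)^2 = 36.
s1^2+s2^2 = 9 + 25 = 34.
term1 = 36/136 = 0.264706.
term2 = 0.5*ln(34/30.0) = 0.062582.
DB = 0.264706 + 0.062582 = 0.3273

0.3273


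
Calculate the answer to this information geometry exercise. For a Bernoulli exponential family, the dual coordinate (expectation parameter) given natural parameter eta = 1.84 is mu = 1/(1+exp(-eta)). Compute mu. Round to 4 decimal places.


Dual coordinate (expectation parameter) for Bernoulli:
mu = 1/(1+exp(-eta)).
eta = 1.84.
exp(-eta) = exp(-1.84) = 0.158817.
mu = 1/(1+0.158817) = 0.8629

0.8629


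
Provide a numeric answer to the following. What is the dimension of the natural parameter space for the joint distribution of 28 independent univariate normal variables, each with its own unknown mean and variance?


Exponential family dimension calculation:
Each univariate normal has two natural parameters (mu/sigma^2 and -1/(2 sigma^2)).
With 28 independent components, dim = 2 * 28 = 56.

56


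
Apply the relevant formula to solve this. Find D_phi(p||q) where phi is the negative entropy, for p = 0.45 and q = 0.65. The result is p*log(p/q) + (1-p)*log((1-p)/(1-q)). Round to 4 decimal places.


Bregman divergence with negative entropy generator:
D = p*log(p/q) + (1-p)*log((1-p)/(1-q)).
p = 0.45, q = 0.65.
p*log(p/q) = 0.45*log(0.45/0.65) = -0.165476.
(1-p)*log((1-p)/(1-q)) = 0.55*log(0.55/0.35) = 0.248592.
D = -0.165476 + 0.248592 = 0.0831

0.0831


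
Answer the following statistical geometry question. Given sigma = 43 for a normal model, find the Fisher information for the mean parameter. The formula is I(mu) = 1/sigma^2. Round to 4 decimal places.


The Fisher information for the mean of a normal distribution is I(mu) = 1/sigma^2.
sigma = 43, so sigma^2 = 1849.
I(mu) = 1/1849 = 0.0005

0.0005


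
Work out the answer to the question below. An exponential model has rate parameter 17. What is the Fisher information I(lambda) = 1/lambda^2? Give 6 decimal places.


Fisher information for exponential: I(lambda) = 1/lambda^2.
lambda = 17, lambda^2 = 289.
I = 1/289 = 0.003460

0.003460


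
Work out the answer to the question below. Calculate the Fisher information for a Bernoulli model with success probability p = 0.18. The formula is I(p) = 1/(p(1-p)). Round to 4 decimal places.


For Bernoulli(p), Fisher information is I(p) = 1/(p*(1-p)).
p = 0.18, 1-p = 0.82.
p*(1-p) = 0.1476.
I(p) = 1/0.1476 = 6.7751

6.7751


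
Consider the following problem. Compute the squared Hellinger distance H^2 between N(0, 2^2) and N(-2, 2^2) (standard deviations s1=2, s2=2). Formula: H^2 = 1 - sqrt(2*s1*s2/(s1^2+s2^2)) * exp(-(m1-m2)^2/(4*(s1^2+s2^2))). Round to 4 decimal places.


Squared Hellinger distance for Gaussians:
H^2 = 1 - sqrt(2*s1*s2/(s1^2+s2^2)) * exp(-(m1-m2)^2/(4*(s1^2+s2^2))).
s1^2 = 4, s2^2 = 4, s1^2+s2^2 = 8.
sqrt(2*2*2/(8)) = 1.0.
(m1-m2)^2 = (2)^2 = 4.
exp(-4/(4*8)) = exp(-0.125) = 0.882497.
H^2 = 1 - 1.0*0.882497 = 0.1175

0.1175


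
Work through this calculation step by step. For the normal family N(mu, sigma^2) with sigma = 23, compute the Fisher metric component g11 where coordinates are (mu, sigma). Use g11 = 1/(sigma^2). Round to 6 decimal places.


For the 2-parameter normal family, the Fisher metric has:
  g11 = 1/sigma^2, g22 = 2/sigma^2.
sigma = 23, sigma^2 = 529.
g11 = 0.001890

0.001890


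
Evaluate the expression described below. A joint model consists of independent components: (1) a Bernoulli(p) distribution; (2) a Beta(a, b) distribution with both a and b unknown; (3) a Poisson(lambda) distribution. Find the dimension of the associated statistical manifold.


The dimension of a statistical manifold equals the number of free
(independent) real parameters of the model. For a product of independent
blocks the parameter counts add.
- Bernoulli (p): 1.
- Beta (a, b): 2.
- Poisson (lambda): 1.
Total = 1 + 2 + 1 = 4.
Dimension = 4

4


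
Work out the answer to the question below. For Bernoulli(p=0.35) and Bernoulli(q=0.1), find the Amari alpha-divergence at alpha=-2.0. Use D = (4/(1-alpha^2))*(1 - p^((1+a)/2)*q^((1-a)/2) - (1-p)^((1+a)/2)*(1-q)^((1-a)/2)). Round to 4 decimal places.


Amari alpha-divergence:
D = (4/(1-alpha^2))*(1 - p^((1+a)/2)*q^((1-a)/2) - (1-p)^((1+a)/2)*(1-q)^((1-a)/2)).
alpha = -2.0, p = 0.35, q = 0.1.
e1 = (1+alpha)/2 = -0.5, e2 = (1-alpha)/2 = 1.5.
t1 = p^e1 * q^e2 = 0.35^-0.5 * 0.1^1.5 = 0.053452.
t2 = (1-p)^e1 * (1-q)^e2 = 0.65^-0.5 * 0.9^1.5 = 1.059027.
4/(1-alpha^2) = -1.333333.
D = -1.333333*(1 - 0.053452 - 1.059027) = 0.1500

0.1500


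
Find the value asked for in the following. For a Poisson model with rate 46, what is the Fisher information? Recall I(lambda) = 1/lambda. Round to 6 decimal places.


Fisher information for Poisson: I(lambda) = 1/lambda.
lambda = 46.
I(lambda) = 1/46 = 0.021739

0.021739


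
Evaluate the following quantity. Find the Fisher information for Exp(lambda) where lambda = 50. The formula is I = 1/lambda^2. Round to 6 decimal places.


Fisher information for exponential: I(lambda) = 1/lambda^2.
lambda = 50, lambda^2 = 2500.
I = 1/2500 = 0.000400

0.000400


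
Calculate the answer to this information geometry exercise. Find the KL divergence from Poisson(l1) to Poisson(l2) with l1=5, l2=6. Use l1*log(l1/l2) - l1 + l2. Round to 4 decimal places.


KL divergence for Poisson:
KL = l1*log(l1/l2) - l1 + l2.
l1 = 5, l2 = 6.
log(5/6) = -0.182322.
l1*log(l1/l2) = 5 * -0.182322 = -0.911608.
KL = -0.911608 - 5 + 6 = 0.0884

0.0884


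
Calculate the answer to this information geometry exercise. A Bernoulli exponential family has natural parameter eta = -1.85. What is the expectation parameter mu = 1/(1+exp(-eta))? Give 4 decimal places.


Dual coordinate (expectation parameter) for Bernoulli:
mu = 1/(1+exp(-eta)).
eta = -1.85.
exp(-eta) = exp(1.85) = 6.35982.
mu = 1/(1+6.35982) = 0.1359

0.1359


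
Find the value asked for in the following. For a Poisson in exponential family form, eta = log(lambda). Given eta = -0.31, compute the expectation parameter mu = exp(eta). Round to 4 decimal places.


Expectation parameter for Poisson exponential family:
mu = exp(eta).
eta = -0.31.
mu = exp(-0.31) = 0.7334

0.7334


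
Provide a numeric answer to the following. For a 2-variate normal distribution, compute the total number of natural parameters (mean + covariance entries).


Exponential family dimension calculation:
For 2-dim MVN: mean has 2 params, covariance has 2*3/2 = 3 unique entries.
Total dim = 2 + 3 = 5.

5


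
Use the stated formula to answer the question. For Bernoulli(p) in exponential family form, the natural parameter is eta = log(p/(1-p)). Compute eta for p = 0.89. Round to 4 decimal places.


Natural parameter for Bernoulli: eta = log(p/(1-p)).
p = 0.89, 1-p = 0.11.
p/(1-p) = 8.090909.
eta = log(8.090909) = 2.0907

2.0907


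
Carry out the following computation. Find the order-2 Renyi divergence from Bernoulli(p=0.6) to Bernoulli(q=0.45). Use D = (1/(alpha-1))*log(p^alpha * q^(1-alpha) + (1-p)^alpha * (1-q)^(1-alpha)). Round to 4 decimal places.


Renyi divergence of order alpha between Bernoulli distributions:
D = (1/(alpha-1))*log(p^alpha * q^(1-alpha) + (1-p)^alpha * (1-q)^(1-alpha)).
alpha = 2, p = 0.6, q = 0.45.
p^alpha * q^(1-alpha) = 0.6^2 * 0.45^-1 = 0.8.
(1-p)^alpha * (1-q)^(1-alpha) = 0.4^2 * 0.55^-1 = 0.290909.
sum = 0.8 + 0.290909 = 1.090909.
D = (1/1)*log(1.090909) = 0.0870

0.0870


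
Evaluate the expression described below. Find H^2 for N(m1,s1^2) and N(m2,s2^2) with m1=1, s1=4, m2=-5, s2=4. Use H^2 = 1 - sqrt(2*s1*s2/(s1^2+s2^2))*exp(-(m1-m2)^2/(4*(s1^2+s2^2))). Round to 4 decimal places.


Squared Hellinger distance for Gaussians:
H^2 = 1 - sqrt(2*s1*s2/(s1^2+s2^2)) * exp(-(m1-m2)^2/(4*(s1^2+s2^2))).
s1^2 = 16, s2^2 = 16, s1^2+s2^2 = 32.
sqrt(2*4*4/(32)) = 1.0.
(m1-m2)^2 = (6)^2 = 36.
exp(-36/(4*32)) = exp(-0.28125) = 0.75484.
H^2 = 1 - 1.0*0.75484 = 0.2452

0.2452


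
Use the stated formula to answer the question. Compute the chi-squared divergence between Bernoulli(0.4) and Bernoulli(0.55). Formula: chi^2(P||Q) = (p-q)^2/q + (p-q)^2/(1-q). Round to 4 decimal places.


Chi-squared divergence between Bernoulli distributions:
chi^2 = (p-q)^2/q + (p-q)^2/(1-q).
p = 0.4, q = 0.55, p-q = -0.15.
(p-q)^2 = 0.0225.
term1 = 0.0225/0.55 = 0.040909.
term2 = 0.0225/0.45 = 0.05.
chi^2 = 0.040909 + 0.05 = 0.0909

0.0909


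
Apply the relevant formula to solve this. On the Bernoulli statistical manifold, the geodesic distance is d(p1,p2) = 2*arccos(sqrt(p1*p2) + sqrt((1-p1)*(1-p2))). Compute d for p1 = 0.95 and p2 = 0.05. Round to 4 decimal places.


Geodesic distance on Bernoulli manifold:
d(p1,p2) = 2*arccos(sqrt(p1*p2) + sqrt((1-p1)*(1-p2))).
sqrt(p1*p2) = sqrt(0.95*0.05) = 0.217945.
sqrt((1-p1)*(1-p2)) = sqrt(0.05*0.95) = 0.217945.
arg = 0.217945 + 0.217945 = 0.43589.
d = 2*arccos(0.43589) = 2.2395

2.2395


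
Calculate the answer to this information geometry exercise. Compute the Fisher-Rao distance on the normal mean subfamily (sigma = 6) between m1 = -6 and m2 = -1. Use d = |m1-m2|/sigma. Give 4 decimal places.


On the fixed-variance normal subfamily, geodesic distance = |m1-m2|/sigma.
|-6 - -1| = 5.
sigma = 6.
d = 5/6 = 0.8333

0.8333


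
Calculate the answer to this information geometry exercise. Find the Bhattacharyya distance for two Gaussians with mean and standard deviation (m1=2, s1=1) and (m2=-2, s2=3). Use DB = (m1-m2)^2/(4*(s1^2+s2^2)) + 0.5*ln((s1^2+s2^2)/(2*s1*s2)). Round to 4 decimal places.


Bhattacharyya distance between two Gaussians:
DB = (m1-m2)^2/(4*(s1^2+s2^2)) + (1/2)*ln((s1^2+s2^2)/(2*s1*s2)).
(m1-m2)^2 = (4)^2 = 16.
s1^2+s2^2 = 1 + 9 = 10.
term1 = 16/40 = 0.4.
term2 = 0.5*ln(10/6.0) = 0.255413.
DB = 0.4 + 0.255413 = 0.6554

0.6554


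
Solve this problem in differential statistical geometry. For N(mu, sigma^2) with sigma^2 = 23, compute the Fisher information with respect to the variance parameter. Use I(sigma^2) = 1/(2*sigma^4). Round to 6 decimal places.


Fisher information for variance: I(sigma^2) = 1/(2*sigma^4).
sigma^2 = 23, so sigma^4 = 529.
I = 1/(2*529) = 1/1058 = 0.000945

0.000945


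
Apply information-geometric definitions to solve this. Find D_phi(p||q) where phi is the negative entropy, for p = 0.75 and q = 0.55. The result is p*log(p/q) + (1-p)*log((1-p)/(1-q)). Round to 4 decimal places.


Bregman divergence with negative entropy generator:
D = p*log(p/q) + (1-p)*log((1-p)/(1-q)).
p = 0.75, q = 0.55.
p*log(p/q) = 0.75*log(0.75/0.55) = 0.232616.
(1-p)*log((1-p)/(1-q)) = 0.25*log(0.25/0.45) = -0.146947.
D = 0.232616 + -0.146947 = 0.0857

0.0857


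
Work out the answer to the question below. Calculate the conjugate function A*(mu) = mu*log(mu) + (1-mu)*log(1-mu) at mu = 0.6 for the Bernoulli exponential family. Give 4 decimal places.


Legendre transform for Bernoulli:
A*(mu) = mu*log(mu) + (1-mu)*log(1-mu).
mu = 0.6, 1-mu = 0.4.
mu*log(mu) = 0.6*log(0.6) = -0.306495.
(1-mu)*log(1-mu) = 0.4*log(0.4) = -0.366516.
A* = -0.306495 + -0.366516 = -0.6730

-0.6730


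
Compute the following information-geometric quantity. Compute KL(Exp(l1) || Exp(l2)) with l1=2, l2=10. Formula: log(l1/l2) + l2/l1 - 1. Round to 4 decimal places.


KL divergence for exponential family:
KL = log(l1/l2) + l2/l1 - 1.
log(2/10) = -1.609438.
10/2 = 5.0.
KL = -1.609438 + 5.0 - 1 = 2.3906

2.3906


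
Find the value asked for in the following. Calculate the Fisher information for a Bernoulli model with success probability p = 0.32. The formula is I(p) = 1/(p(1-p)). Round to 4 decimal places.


For Bernoulli(p), Fisher information is I(p) = 1/(p*(1-p)).
p = 0.32, 1-p = 0.68.
p*(1-p) = 0.2176.
I(p) = 1/0.2176 = 4.5956

4.5956


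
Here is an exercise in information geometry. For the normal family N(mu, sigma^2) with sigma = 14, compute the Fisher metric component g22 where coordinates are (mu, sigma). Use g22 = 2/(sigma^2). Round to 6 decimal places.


For the 2-parameter normal family, the Fisher metric has:
  g11 = 1/sigma^2, g22 = 2/sigma^2.
sigma = 14, sigma^2 = 196.
g22 = 0.010204

0.010204


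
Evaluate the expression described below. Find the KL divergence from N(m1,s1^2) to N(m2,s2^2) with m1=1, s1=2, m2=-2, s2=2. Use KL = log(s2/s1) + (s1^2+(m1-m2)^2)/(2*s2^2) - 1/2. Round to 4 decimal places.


KL divergence between normal distributions:
KL = log(s2/s1) + (s1^2 + (m1-m2)^2)/(2*s2^2) - 1/2.
log(2/2) = 0.0.
(2^2 + (1--2)^2)/(2*2^2) = (4 + 9)/8 = 1.625.
KL = 0.0 + 1.625 - 0.5 = 1.1250

1.1250
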